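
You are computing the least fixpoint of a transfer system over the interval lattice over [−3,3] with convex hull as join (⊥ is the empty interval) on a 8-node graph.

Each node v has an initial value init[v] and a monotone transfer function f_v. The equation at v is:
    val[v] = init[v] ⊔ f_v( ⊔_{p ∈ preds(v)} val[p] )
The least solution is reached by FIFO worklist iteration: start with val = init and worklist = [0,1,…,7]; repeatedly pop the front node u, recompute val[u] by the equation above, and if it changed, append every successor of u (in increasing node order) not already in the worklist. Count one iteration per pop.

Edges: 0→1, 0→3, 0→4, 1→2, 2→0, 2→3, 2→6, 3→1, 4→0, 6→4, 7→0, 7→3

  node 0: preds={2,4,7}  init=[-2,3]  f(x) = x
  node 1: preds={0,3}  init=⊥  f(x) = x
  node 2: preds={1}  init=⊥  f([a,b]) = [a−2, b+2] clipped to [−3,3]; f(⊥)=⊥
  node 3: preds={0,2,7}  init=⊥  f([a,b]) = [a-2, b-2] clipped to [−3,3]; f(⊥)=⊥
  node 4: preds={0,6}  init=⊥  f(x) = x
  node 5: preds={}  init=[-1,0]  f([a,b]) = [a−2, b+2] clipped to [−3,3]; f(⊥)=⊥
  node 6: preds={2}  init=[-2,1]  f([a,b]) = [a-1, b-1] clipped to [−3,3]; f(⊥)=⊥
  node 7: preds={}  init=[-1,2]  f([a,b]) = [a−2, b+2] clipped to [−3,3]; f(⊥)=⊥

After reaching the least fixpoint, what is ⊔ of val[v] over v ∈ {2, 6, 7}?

[-3,3]

Trace (14 dequeues):
  [1] u=0 | in [-1,2] | out [-2,3] | ==
  [2] u=1 | in [-2,3] | out [-2,3] | prev ⊥ | push {}
  [3] u=2 | in [-2,3] | out [-3,3] | prev ⊥ | push {0}
  [4] u=3 | in [-3,3] | out [-3,1] | prev ⊥ | push {1}
  [5] u=4 | in [-2,3] | out [-2,3] | prev ⊥ | push {}
  [6] u=5 | in ⊥ | out [-1,0] | ==
  [7] u=6 | in [-3,3] | out [-3,2] | prev [-2,1] | push {4}
  [8] u=7 | in ⊥ | out [-1,2] | ==
  [9] u=0 | in [-3,3] | out [-3,3] | prev [-2,3] | push {3}
  [10] u=1 | in [-3,3] | out [-3,3] | prev [-2,3] | push {2}
  [11] u=4 | in [-3,3] | out [-3,3] | prev [-2,3] | push {0}
  [12] u=3 | in [-3,3] | out [-3,1] | ==
  [13] u=2 | in [-3,3] | out [-3,3] | ==
  [14] u=0 | in [-3,3] | out [-3,3] | ==

Converged values:
  [0] [-3,3]
  [1] [-3,3]
  [2] [-3,3]
  [3] [-3,1]
  [4] [-3,3]
  [5] [-1,0]
  [6] [-3,2]
  [7] [-1,2]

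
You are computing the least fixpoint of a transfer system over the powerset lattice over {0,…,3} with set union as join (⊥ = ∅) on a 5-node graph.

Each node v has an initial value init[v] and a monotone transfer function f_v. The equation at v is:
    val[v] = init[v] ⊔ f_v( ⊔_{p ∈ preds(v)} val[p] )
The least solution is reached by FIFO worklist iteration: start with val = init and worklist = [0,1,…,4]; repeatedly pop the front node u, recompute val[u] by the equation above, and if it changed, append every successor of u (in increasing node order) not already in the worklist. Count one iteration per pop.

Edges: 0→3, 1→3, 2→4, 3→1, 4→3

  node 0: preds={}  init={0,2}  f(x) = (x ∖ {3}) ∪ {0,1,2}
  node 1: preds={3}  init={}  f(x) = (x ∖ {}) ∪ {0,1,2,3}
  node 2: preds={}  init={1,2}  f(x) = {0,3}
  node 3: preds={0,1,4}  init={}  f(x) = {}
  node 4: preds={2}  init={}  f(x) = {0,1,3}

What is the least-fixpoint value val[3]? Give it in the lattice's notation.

{}

Worklist (6 pops):
  #1 pop 0: in={} → {0,1,2} (was {0,2}); enqueue []
  #2 pop 1: in={} → {0,1,2,3} (was {}); enqueue []
  #3 pop 2: in={} → {0,1,2,3} (was {1,2}); enqueue []
  #4 pop 3: in={0,1,2,3} → {} (no change)
  #5 pop 4: in={0,1,2,3} → {0,1,3} (was {}); enqueue [3]
  #6 pop 3: in={0,1,2,3} → {} (no change)

Fixpoint:
  val[0] = {0,1,2}
  val[1] = {0,1,2,3}
  val[2] = {0,1,2,3}
  val[3] = {}
  val[4] = {0,1,3}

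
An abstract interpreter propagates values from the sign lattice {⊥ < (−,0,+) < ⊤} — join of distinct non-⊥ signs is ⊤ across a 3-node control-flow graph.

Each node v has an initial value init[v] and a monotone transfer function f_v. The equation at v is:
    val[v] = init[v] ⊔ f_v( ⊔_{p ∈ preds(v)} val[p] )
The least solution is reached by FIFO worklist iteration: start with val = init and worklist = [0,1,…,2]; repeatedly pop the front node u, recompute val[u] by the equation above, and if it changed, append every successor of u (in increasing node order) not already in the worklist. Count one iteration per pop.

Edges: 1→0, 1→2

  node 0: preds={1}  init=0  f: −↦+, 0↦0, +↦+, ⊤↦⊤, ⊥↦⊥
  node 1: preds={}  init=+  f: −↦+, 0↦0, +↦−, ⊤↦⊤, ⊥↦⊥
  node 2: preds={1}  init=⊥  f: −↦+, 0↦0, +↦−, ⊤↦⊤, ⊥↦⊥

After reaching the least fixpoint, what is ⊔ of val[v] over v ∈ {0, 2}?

Worklist (3 pops):
  #1 pop 0: in=+ → ⊤ (was 0); enqueue []
  #2 pop 1: in=⊥ → + (no change)
  #3 pop 2: in=+ → − (was ⊥); enqueue []

Fixpoint:
  val[0] = ⊤
  val[1] = +
  val[2] = −

⊤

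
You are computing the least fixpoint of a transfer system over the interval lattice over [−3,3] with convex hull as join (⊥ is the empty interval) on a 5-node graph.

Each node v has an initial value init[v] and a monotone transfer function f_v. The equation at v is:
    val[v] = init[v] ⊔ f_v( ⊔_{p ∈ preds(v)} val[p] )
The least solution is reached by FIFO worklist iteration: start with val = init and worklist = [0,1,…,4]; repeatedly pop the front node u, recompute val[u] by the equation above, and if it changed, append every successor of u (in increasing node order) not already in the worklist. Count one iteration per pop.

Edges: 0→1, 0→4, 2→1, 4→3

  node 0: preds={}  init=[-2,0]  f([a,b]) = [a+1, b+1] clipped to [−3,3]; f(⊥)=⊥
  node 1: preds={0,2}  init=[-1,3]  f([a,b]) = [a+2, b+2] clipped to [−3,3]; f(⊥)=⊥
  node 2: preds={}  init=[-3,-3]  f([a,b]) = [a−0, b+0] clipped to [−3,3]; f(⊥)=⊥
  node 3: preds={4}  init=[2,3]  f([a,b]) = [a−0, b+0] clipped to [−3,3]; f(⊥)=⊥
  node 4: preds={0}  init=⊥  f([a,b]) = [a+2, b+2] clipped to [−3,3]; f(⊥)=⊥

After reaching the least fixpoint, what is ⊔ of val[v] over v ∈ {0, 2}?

[-3,0]

Iteration log — 6 steps:
  step 1. node 0  ⊔preds=⊥  new=[-2,0]  stable
  step 2. node 1  ⊔preds=[-3,0]  new=[-1,3]  stable
  step 3. node 2  ⊔preds=⊥  new=[-3,-3]  stable
  step 4. node 3  ⊔preds=⊥  new=[2,3]  stable
  step 5. node 4  ⊔preds=[-2,0]  new=[0,2]  old=⊥  +wl: 3
  step 6. node 3  ⊔preds=[0,2]  new=[0,3]  old=[2,3]  +wl: 

Least fixpoint reached:
  node 0: [-2,0]
  node 1: [-1,3]
  node 2: [-3,-3]
  node 3: [0,3]
  node 4: [0,2]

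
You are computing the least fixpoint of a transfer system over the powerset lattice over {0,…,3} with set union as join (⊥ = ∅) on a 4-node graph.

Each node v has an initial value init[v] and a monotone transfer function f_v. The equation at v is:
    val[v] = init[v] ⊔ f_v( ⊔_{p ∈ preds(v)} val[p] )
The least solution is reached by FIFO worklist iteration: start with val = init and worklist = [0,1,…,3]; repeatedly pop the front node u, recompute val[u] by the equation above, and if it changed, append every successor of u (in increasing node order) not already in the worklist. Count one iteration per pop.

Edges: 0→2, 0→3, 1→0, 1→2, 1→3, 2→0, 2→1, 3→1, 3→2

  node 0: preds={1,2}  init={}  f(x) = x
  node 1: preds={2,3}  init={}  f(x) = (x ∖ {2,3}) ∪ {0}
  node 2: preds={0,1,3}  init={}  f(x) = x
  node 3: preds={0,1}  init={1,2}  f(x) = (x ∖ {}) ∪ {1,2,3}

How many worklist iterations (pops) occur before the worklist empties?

12

Iteration log — 12 steps:
  step 1. node 0  ⊔preds={}  new={}  stable
  step 2. node 1  ⊔preds={1,2}  new={0,1}  old={}  +wl: 0
  step 3. node 2  ⊔preds={0,1,2}  new={0,1,2}  old={}  +wl: 1
  step 4. node 3  ⊔preds={0,1}  new={0,1,2,3}  old={1,2}  +wl: 2
  step 5. node 0  ⊔preds={0,1,2}  new={0,1,2}  old={}  +wl: 3
  step 6. node 1  ⊔preds={0,1,2,3}  new={0,1}  stable
  step 7. node 2  ⊔preds={0,1,2,3}  new={0,1,2,3}  old={0,1,2}  +wl: 0,1
  step 8. node 3  ⊔preds={0,1,2}  new={0,1,2,3}  stable
  step 9. node 0  ⊔preds={0,1,2,3}  new={0,1,2,3}  old={0,1,2}  +wl: 2,3
  step 10. node 1  ⊔preds={0,1,2,3}  new={0,1}  stable
  step 11. node 2  ⊔preds={0,1,2,3}  new={0,1,2,3}  stable
  step 12. node 3  ⊔preds={0,1,2,3}  new={0,1,2,3}  stable

Least fixpoint reached:
  node 0: {0,1,2,3}
  node 1: {0,1}
  node 2: {0,1,2,3}
  node 3: {0,1,2,3}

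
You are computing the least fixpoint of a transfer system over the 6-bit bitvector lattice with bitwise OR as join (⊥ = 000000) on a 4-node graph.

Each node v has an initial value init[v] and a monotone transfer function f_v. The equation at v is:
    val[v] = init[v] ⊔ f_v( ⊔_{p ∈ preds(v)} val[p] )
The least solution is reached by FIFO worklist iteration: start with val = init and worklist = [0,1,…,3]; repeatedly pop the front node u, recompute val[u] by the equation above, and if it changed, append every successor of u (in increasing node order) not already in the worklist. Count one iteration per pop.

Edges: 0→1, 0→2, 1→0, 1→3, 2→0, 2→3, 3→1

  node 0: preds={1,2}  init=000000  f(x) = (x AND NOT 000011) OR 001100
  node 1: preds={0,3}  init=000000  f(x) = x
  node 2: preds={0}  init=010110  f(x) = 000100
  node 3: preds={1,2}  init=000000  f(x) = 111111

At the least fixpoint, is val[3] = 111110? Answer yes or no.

no

Iteration log — 10 steps:
  step 1. node 0  ⊔preds=010110  new=011100  old=000000  +wl: 
  step 2. node 1  ⊔preds=011100  new=011100  old=000000  +wl: 0
  step 3. node 2  ⊔preds=011100  new=010110  stable
  step 4. node 3  ⊔preds=011110  new=111111  old=000000  +wl: 1
  step 5. node 0  ⊔preds=011110  new=011100  stable
  step 6. node 1  ⊔preds=111111  new=111111  old=011100  +wl: 0,3
  step 7. node 0  ⊔preds=111111  new=111100  old=011100  +wl: 1,2
  step 8. node 3  ⊔preds=111111  new=111111  stable
  step 9. node 1  ⊔preds=111111  new=111111  stable
  step 10. node 2  ⊔preds=111100  new=010110  stable

Least fixpoint reached:
  node 0: 111100
  node 1: 111111
  node 2: 010110
  node 3: 111111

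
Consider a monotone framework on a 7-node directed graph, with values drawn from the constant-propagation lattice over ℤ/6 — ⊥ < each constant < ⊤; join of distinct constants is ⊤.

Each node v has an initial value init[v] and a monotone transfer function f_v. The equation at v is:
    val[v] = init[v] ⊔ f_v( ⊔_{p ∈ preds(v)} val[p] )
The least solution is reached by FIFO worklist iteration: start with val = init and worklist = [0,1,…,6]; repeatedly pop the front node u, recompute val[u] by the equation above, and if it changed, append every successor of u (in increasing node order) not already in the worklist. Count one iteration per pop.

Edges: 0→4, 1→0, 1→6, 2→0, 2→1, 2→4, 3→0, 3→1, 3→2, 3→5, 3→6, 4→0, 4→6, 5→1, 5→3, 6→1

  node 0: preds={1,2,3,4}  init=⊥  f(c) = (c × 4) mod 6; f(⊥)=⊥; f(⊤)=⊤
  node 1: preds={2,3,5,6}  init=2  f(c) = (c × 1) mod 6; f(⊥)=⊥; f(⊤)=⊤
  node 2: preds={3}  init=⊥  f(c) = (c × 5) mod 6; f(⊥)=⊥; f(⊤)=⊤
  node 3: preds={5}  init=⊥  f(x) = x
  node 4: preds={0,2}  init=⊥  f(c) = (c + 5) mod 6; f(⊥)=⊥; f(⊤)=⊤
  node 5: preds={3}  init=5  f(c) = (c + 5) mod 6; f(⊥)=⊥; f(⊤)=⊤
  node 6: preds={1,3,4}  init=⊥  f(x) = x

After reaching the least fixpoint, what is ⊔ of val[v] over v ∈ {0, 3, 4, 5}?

⊤

Iteration log — 20 steps:
  step 1. node 0  ⊔preds=2  new=2  old=⊥  +wl: 
  step 2. node 1  ⊔preds=5  new=⊤  old=2  +wl: 0
  step 3. node 2  ⊔preds=⊥  new=⊥  stable
  step 4. node 3  ⊔preds=5  new=5  old=⊥  +wl: 1,2
  step 5. node 4  ⊔preds=2  new=1  old=⊥  +wl: 
  step 6. node 5  ⊔preds=5  new=⊤  old=5  +wl: 3
  step 7. node 6  ⊔preds=⊤  new=⊤  old=⊥  +wl: 
  step 8. node 0  ⊔preds=⊤  new=⊤  old=2  +wl: 4
  step 9. node 1  ⊔preds=⊤  new=⊤  stable
  step 10. node 2  ⊔preds=5  new=1  old=⊥  +wl: 0,1
  step 11. node 3  ⊔preds=⊤  new=⊤  old=5  +wl: 2,5,6
  step 12. node 4  ⊔preds=⊤  new=⊤  old=1  +wl: 
  step 13. node 0  ⊔preds=⊤  new=⊤  stable
  step 14. node 1  ⊔preds=⊤  new=⊤  stable
  step 15. node 2  ⊔preds=⊤  new=⊤  old=1  +wl: 0,1,4
  step 16. node 5  ⊔preds=⊤  new=⊤  stable
  step 17. node 6  ⊔preds=⊤  new=⊤  stable
  step 18. node 0  ⊔preds=⊤  new=⊤  stable
  step 19. node 1  ⊔preds=⊤  new=⊤  stable
  step 20. node 4  ⊔preds=⊤  new=⊤  stable

Least fixpoint reached:
  node 0: ⊤
  node 1: ⊤
  node 2: ⊤
  node 3: ⊤
  node 4: ⊤
  node 5: ⊤
  node 6: ⊤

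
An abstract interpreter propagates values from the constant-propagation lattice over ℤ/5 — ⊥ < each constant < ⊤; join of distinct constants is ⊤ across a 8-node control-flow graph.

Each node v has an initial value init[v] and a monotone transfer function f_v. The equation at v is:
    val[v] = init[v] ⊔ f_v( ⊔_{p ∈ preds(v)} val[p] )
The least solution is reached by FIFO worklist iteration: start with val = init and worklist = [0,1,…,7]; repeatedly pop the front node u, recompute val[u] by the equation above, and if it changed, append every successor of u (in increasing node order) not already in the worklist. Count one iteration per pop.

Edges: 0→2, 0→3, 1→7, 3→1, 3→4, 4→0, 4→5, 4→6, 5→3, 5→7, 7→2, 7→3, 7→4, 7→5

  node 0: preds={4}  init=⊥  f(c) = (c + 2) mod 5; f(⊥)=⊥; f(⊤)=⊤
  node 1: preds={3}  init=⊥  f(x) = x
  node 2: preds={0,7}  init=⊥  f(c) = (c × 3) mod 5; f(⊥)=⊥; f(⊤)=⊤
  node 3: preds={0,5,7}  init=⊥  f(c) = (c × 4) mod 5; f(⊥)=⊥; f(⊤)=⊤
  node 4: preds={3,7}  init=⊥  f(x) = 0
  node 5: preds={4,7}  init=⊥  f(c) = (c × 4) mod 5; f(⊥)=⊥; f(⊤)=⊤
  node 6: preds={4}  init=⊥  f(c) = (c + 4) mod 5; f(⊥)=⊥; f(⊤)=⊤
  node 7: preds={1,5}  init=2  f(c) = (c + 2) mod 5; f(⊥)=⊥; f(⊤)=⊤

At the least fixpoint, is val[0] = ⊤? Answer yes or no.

no

Iteration log — 17 steps:
  step 1. node 0  ⊔preds=⊥  new=⊥  stable
  step 2. node 1  ⊔preds=⊥  new=⊥  stable
  step 3. node 2  ⊔preds=2  new=1  old=⊥  +wl: 
  step 4. node 3  ⊔preds=2  new=3  old=⊥  +wl: 1
  step 5. node 4  ⊔preds=⊤  new=0  old=⊥  +wl: 0
  step 6. node 5  ⊔preds=⊤  new=⊤  old=⊥  +wl: 3
  step 7. node 6  ⊔preds=0  new=4  old=⊥  +wl: 
  step 8. node 7  ⊔preds=⊤  new=⊤  old=2  +wl: 2,4,5
  step 9. node 1  ⊔preds=3  new=3  old=⊥  +wl: 7
  step 10. node 0  ⊔preds=0  new=2  old=⊥  +wl: 
  step 11. node 3  ⊔preds=⊤  new=⊤  old=3  +wl: 1
  step 12. node 2  ⊔preds=⊤  new=⊤  old=1  +wl: 
  step 13. node 4  ⊔preds=⊤  new=0  stable
  step 14. node 5  ⊔preds=⊤  new=⊤  stable
  step 15. node 7  ⊔preds=⊤  new=⊤  stable
  step 16. node 1  ⊔preds=⊤  new=⊤  old=3  +wl: 7
  step 17. node 7  ⊔preds=⊤  new=⊤  stable

Least fixpoint reached:
  node 0: 2
  node 1: ⊤
  node 2: ⊤
  node 3: ⊤
  node 4: 0
  node 5: ⊤
  node 6: 4
  node 7: ⊤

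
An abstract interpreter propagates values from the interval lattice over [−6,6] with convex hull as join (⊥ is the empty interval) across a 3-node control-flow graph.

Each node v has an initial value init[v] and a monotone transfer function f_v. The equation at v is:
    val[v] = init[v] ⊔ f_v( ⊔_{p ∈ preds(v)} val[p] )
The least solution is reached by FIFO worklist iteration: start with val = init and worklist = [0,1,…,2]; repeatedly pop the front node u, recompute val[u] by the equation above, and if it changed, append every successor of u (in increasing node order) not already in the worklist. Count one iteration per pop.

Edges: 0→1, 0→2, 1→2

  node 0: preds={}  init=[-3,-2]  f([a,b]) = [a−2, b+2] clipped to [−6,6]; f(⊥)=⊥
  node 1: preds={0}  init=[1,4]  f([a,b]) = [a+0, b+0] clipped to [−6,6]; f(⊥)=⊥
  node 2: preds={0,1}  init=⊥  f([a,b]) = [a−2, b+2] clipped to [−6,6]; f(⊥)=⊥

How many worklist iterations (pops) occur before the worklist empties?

3

Iteration log — 3 steps:
  step 1. node 0  ⊔preds=⊥  new=[-3,-2]  stable
  step 2. node 1  ⊔preds=[-3,-2]  new=[-3,4]  old=[1,4]  +wl: 
  step 3. node 2  ⊔preds=[-3,4]  new=[-5,6]  old=⊥  +wl: 

Least fixpoint reached:
  node 0: [-3,-2]
  node 1: [-3,4]
  node 2: [-5,6]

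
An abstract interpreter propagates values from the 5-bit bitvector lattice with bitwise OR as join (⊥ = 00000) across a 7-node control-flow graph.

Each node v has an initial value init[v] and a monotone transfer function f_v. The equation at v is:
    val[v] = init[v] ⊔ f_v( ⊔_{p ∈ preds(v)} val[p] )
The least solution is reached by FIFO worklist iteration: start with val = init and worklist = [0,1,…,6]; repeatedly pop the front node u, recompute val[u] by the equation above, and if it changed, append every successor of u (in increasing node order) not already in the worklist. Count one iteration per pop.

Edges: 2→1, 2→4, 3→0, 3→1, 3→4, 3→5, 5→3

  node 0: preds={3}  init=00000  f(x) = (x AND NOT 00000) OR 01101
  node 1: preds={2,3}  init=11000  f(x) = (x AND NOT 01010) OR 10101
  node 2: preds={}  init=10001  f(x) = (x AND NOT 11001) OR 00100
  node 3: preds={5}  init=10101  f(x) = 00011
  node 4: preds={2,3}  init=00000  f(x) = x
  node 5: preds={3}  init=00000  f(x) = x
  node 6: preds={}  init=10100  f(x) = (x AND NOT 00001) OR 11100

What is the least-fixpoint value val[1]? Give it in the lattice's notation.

11101

Trace (10 dequeues):
  [1] u=0 | in 10101 | out 11101 | prev 00000 | push {}
  [2] u=1 | in 10101 | out 11101 | prev 11000 | push {}
  [3] u=2 | in 00000 | out 10101 | prev 10001 | push {1}
  [4] u=3 | in 00000 | out 10111 | prev 10101 | push {0}
  [5] u=4 | in 10111 | out 10111 | prev 00000 | push {}
  [6] u=5 | in 10111 | out 10111 | prev 00000 | push {3}
  [7] u=6 | in 00000 | out 11100 | prev 10100 | push {}
  [8] u=1 | in 10111 | out 11101 | ==
  [9] u=0 | in 10111 | out 11111 | prev 11101 | push {}
  [10] u=3 | in 10111 | out 10111 | ==

Converged values:
  [0] 11111
  [1] 11101
  [2] 10101
  [3] 10111
  [4] 10111
  [5] 10111
  [6] 11100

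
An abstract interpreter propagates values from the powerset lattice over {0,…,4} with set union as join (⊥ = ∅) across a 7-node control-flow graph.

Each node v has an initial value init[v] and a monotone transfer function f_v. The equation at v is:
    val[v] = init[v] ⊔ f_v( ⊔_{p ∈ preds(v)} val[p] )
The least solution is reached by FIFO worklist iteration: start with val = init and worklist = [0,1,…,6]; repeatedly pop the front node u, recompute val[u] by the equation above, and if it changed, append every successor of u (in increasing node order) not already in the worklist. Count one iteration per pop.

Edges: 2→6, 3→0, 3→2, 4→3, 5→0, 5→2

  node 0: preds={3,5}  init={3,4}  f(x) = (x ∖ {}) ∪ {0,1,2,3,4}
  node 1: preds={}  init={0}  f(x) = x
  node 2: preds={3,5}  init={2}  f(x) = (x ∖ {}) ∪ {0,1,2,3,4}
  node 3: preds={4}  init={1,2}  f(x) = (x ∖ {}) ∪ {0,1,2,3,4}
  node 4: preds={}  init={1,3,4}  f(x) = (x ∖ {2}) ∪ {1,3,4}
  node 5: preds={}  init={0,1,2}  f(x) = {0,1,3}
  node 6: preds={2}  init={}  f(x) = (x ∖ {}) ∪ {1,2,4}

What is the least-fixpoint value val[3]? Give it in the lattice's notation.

{0,1,2,3,4}

Worklist (9 pops):
  #1 pop 0: in={0,1,2} → {0,1,2,3,4} (was {3,4}); enqueue []
  #2 pop 1: in={} → {0} (no change)
  #3 pop 2: in={0,1,2} → {0,1,2,3,4} (was {2}); enqueue []
  #4 pop 3: in={1,3,4} → {0,1,2,3,4} (was {1,2}); enqueue [0,2]
  #5 pop 4: in={} → {1,3,4} (no change)
  #6 pop 5: in={} → {0,1,2,3} (was {0,1,2}); enqueue []
  #7 pop 6: in={0,1,2,3,4} → {0,1,2,3,4} (was {}); enqueue []
  #8 pop 0: in={0,1,2,3,4} → {0,1,2,3,4} (no change)
  #9 pop 2: in={0,1,2,3,4} → {0,1,2,3,4} (no change)

Fixpoint:
  val[0] = {0,1,2,3,4}
  val[1] = {0}
  val[2] = {0,1,2,3,4}
  val[3] = {0,1,2,3,4}
  val[4] = {1,3,4}
  val[5] = {0,1,2,3}
  val[6] = {0,1,2,3,4}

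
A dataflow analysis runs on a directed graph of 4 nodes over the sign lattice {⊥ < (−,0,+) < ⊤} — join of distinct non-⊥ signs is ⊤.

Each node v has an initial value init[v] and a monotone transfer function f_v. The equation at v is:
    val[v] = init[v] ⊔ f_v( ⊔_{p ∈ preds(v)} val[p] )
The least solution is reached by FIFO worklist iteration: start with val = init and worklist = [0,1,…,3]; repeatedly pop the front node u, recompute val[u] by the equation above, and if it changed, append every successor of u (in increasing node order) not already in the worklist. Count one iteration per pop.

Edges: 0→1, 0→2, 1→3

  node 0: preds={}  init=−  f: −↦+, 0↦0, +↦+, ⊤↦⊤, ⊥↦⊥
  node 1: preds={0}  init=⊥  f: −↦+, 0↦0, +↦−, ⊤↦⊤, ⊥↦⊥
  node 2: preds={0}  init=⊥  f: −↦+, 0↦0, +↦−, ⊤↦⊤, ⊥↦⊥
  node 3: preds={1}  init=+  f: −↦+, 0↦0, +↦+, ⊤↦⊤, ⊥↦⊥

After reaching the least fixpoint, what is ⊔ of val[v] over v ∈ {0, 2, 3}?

Iteration log — 4 steps:
  step 1. node 0  ⊔preds=⊥  new=−  stable
  step 2. node 1  ⊔preds=−  new=+  old=⊥  +wl: 
  step 3. node 2  ⊔preds=−  new=+  old=⊥  +wl: 
  step 4. node 3  ⊔preds=+  new=+  stable

Least fixpoint reached:
  node 0: −
  node 1: +
  node 2: +
  node 3: +

⊤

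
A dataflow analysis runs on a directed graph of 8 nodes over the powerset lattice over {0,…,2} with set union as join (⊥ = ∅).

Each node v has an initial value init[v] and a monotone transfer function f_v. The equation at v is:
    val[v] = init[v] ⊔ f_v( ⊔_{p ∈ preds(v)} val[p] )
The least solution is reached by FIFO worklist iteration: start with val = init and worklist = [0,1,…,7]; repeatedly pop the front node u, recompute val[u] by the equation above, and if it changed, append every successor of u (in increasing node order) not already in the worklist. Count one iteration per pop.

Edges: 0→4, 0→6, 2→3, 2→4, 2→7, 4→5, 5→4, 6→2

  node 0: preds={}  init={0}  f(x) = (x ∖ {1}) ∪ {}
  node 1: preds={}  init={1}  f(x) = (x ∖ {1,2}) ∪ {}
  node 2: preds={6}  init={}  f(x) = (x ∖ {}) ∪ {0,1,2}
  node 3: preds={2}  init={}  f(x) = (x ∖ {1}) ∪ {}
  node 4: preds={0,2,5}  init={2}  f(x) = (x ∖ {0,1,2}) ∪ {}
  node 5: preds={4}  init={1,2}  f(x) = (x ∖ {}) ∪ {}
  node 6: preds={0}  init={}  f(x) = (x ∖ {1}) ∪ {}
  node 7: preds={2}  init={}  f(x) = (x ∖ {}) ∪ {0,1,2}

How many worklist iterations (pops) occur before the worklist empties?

Worklist (9 pops):
  #1 pop 0: in={} → {0} (no change)
  #2 pop 1: in={} → {1} (no change)
  #3 pop 2: in={} → {0,1,2} (was {}); enqueue []
  #4 pop 3: in={0,1,2} → {0,2} (was {}); enqueue []
  #5 pop 4: in={0,1,2} → {2} (no change)
  #6 pop 5: in={2} → {1,2} (no change)
  #7 pop 6: in={0} → {0} (was {}); enqueue [2]
  #8 pop 7: in={0,1,2} → {0,1,2} (was {}); enqueue []
  #9 pop 2: in={0} → {0,1,2} (no change)

Fixpoint:
  val[0] = {0}
  val[1] = {1}
  val[2] = {0,1,2}
  val[3] = {0,2}
  val[4] = {2}
  val[5] = {1,2}
  val[6] = {0}
  val[7] = {0,1,2}

9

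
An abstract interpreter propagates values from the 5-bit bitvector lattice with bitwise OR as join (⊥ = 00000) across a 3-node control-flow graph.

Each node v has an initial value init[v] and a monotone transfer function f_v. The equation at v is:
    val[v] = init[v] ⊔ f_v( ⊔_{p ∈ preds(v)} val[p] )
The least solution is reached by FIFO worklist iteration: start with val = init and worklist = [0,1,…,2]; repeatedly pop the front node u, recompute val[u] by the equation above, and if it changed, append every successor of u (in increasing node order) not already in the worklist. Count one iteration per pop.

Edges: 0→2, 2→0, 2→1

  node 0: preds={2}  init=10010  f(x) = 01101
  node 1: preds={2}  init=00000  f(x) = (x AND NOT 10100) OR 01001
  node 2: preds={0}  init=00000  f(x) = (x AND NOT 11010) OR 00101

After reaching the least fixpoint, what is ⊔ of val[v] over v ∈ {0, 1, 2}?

Worklist (5 pops):
  #1 pop 0: in=00000 → 11111 (was 10010); enqueue []
  #2 pop 1: in=00000 → 01001 (was 00000); enqueue []
  #3 pop 2: in=11111 → 00101 (was 00000); enqueue [0,1]
  #4 pop 0: in=00101 → 11111 (no change)
  #5 pop 1: in=00101 → 01001 (no change)

Fixpoint:
  val[0] = 11111
  val[1] = 01001
  val[2] = 00101

11111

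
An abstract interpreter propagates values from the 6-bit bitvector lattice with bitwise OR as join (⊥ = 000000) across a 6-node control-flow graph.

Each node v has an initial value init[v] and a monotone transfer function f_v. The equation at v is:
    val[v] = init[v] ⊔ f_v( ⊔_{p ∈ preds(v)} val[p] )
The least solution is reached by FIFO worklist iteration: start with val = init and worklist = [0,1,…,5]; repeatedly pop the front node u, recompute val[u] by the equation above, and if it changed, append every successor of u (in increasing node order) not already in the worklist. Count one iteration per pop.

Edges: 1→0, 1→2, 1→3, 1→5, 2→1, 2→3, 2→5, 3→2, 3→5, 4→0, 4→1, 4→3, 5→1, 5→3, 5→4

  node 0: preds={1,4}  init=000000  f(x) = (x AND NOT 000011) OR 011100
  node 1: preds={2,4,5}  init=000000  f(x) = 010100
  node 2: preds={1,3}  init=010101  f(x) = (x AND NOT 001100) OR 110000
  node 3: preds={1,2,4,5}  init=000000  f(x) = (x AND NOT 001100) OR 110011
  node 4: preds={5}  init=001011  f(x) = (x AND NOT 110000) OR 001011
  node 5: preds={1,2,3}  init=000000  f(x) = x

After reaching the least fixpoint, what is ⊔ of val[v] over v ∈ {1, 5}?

Worklist (15 pops):
  #1 pop 0: in=001011 → 011100 (was 000000); enqueue []
  #2 pop 1: in=011111 → 010100 (was 000000); enqueue [0]
  #3 pop 2: in=010100 → 110101 (was 010101); enqueue [1]
  #4 pop 3: in=111111 → 110011 (was 000000); enqueue [2]
  #5 pop 4: in=000000 → 001011 (no change)
  #6 pop 5: in=110111 → 110111 (was 000000); enqueue [3,4]
  #7 pop 0: in=011111 → 011100 (no change)
  #8 pop 1: in=111111 → 010100 (no change)
  #9 pop 2: in=110111 → 110111 (was 110101); enqueue [1,5]
  #10 pop 3: in=111111 → 110011 (no change)
  #11 pop 4: in=110111 → 001111 (was 001011); enqueue [0,3]
  #12 pop 1: in=111111 → 010100 (no change)
  #13 pop 5: in=110111 → 110111 (no change)
  #14 pop 0: in=011111 → 011100 (no change)
  #15 pop 3: in=111111 → 110011 (no change)

Fixpoint:
  val[0] = 011100
  val[1] = 010100
  val[2] = 110111
  val[3] = 110011
  val[4] = 001111
  val[5] = 110111

110111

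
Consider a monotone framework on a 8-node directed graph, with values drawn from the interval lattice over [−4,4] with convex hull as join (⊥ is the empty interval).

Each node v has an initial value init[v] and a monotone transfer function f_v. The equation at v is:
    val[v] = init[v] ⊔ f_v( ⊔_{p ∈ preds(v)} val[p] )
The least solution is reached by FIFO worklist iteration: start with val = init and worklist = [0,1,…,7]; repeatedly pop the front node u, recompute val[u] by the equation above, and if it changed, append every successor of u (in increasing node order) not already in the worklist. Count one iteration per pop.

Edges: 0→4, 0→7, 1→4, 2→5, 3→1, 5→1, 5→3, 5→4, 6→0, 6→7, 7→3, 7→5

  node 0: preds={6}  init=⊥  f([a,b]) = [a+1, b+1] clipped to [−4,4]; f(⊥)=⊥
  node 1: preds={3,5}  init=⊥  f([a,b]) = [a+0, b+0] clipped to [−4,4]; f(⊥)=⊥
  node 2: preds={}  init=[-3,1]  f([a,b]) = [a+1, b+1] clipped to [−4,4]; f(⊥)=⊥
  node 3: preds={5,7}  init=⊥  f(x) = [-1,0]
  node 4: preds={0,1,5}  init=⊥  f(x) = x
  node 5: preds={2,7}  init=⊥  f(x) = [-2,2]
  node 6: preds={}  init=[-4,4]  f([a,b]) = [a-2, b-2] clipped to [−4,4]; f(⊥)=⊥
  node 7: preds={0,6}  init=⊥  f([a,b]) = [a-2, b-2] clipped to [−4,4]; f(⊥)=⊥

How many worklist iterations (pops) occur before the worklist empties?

12

Iteration log — 12 steps:
  step 1. node 0  ⊔preds=[-4,4]  new=[-3,4]  old=⊥  +wl: 
  step 2. node 1  ⊔preds=⊥  new=⊥  stable
  step 3. node 2  ⊔preds=⊥  new=[-3,1]  stable
  step 4. node 3  ⊔preds=⊥  new=[-1,0]  old=⊥  +wl: 1
  step 5. node 4  ⊔preds=[-3,4]  new=[-3,4]  old=⊥  +wl: 
  step 6. node 5  ⊔preds=[-3,1]  new=[-2,2]  old=⊥  +wl: 3,4
  step 7. node 6  ⊔preds=⊥  new=[-4,4]  stable
  step 8. node 7  ⊔preds=[-4,4]  new=[-4,2]  old=⊥  +wl: 5
  step 9. node 1  ⊔preds=[-2,2]  new=[-2,2]  old=⊥  +wl: 
  step 10. node 3  ⊔preds=[-4,2]  new=[-1,0]  stable
  step 11. node 4  ⊔preds=[-3,4]  new=[-3,4]  stable
  step 12. node 5  ⊔preds=[-4,2]  new=[-2,2]  stable

Least fixpoint reached:
  node 0: [-3,4]
  node 1: [-2,2]
  node 2: [-3,1]
  node 3: [-1,0]
  node 4: [-3,4]
  node 5: [-2,2]
  node 6: [-4,4]
  node 7: [-4,2]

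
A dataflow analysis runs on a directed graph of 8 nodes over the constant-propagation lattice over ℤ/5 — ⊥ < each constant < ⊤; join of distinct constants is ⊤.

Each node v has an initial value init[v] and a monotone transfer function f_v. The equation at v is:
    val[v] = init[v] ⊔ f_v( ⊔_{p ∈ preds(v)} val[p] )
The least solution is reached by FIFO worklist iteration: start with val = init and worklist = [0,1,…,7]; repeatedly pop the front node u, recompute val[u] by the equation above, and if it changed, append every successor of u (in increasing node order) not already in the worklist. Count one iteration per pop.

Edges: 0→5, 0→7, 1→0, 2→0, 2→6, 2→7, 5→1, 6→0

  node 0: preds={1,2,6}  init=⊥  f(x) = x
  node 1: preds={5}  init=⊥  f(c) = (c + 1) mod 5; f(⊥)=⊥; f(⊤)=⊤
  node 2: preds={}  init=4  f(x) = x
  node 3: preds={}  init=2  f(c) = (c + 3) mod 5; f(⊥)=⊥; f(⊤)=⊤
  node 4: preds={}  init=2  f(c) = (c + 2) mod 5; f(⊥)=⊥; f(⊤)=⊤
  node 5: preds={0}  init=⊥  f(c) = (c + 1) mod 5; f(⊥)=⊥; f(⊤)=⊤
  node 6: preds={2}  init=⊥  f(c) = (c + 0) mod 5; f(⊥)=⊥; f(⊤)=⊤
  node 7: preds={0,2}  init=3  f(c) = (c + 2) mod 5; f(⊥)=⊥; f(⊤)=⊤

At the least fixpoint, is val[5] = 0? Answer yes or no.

Trace (14 dequeues):
  [1] u=0 | in 4 | out 4 | prev ⊥ | push {}
  [2] u=1 | in ⊥ | out ⊥ | ==
  [3] u=2 | in ⊥ | out 4 | ==
  [4] u=3 | in ⊥ | out 2 | ==
  [5] u=4 | in ⊥ | out 2 | ==
  [6] u=5 | in 4 | out 0 | prev ⊥ | push {1}
  [7] u=6 | in 4 | out 4 | prev ⊥ | push {0}
  [8] u=7 | in 4 | out ⊤ | prev 3 | push {}
  [9] u=1 | in 0 | out 1 | prev ⊥ | push {}
  [10] u=0 | in ⊤ | out ⊤ | prev 4 | push {5,7}
  [11] u=5 | in ⊤ | out ⊤ | prev 0 | push {1}
  [12] u=7 | in ⊤ | out ⊤ | ==
  [13] u=1 | in ⊤ | out ⊤ | prev 1 | push {0}
  [14] u=0 | in ⊤ | out ⊤ | ==

Converged values:
  [0] ⊤
  [1] ⊤
  [2] 4
  [3] 2
  [4] 2
  [5] ⊤
  [6] 4
  [7] ⊤

no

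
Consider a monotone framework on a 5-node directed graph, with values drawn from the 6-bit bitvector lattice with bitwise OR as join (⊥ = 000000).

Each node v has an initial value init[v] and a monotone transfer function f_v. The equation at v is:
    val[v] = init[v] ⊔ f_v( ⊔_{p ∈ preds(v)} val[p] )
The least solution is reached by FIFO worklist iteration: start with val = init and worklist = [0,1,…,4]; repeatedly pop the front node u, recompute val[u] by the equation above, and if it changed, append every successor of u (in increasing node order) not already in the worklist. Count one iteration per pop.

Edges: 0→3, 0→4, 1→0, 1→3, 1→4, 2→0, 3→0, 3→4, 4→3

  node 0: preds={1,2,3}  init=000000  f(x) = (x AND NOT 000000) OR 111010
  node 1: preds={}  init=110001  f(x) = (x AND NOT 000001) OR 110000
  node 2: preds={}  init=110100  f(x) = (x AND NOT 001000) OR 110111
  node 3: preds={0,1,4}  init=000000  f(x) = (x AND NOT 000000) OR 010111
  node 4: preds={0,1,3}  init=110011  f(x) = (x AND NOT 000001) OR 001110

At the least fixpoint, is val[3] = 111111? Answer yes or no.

Trace (7 dequeues):
  [1] u=0 | in 110101 | out 111111 | prev 000000 | push {}
  [2] u=1 | in 000000 | out 110001 | ==
  [3] u=2 | in 000000 | out 110111 | prev 110100 | push {0}
  [4] u=3 | in 111111 | out 111111 | prev 000000 | push {}
  [5] u=4 | in 111111 | out 111111 | prev 110011 | push {3}
  [6] u=0 | in 111111 | out 111111 | ==
  [7] u=3 | in 111111 | out 111111 | ==

Converged values:
  [0] 111111
  [1] 110001
  [2] 110111
  [3] 111111
  [4] 111111

yes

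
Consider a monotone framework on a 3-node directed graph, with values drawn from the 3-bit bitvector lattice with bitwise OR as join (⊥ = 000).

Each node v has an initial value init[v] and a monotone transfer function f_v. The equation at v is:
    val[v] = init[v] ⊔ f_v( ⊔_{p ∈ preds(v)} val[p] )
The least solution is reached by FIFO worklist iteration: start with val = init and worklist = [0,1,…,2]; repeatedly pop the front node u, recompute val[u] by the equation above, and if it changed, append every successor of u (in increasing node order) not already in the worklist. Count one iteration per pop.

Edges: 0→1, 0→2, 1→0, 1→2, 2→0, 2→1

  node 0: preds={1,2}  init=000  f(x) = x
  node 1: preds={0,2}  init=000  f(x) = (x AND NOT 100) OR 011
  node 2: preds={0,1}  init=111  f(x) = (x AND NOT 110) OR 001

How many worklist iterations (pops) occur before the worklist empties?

4

Iteration log — 4 steps:
  step 1. node 0  ⊔preds=111  new=111  old=000  +wl: 
  step 2. node 1  ⊔preds=111  new=011  old=000  +wl: 0
  step 3. node 2  ⊔preds=111  new=111  stable
  step 4. node 0  ⊔preds=111  new=111  stable

Least fixpoint reached:
  node 0: 111
  node 1: 011
  node 2: 111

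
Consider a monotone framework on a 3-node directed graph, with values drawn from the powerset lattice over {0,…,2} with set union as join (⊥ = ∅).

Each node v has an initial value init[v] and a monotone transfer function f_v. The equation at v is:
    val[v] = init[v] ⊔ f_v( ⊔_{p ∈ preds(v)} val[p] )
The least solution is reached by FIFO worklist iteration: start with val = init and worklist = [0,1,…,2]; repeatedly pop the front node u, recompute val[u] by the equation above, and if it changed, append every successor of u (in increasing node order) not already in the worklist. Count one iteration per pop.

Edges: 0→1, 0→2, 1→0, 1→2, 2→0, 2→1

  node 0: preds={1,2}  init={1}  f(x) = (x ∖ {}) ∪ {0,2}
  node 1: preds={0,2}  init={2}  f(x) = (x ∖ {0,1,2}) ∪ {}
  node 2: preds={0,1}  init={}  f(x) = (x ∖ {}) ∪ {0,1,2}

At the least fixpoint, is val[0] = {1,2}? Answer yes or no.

Iteration log — 5 steps:
  step 1. node 0  ⊔preds={2}  new={0,1,2}  old={1}  +wl: 
  step 2. node 1  ⊔preds={0,1,2}  new={2}  stable
  step 3. node 2  ⊔preds={0,1,2}  new={0,1,2}  old={}  +wl: 0,1
  step 4. node 0  ⊔preds={0,1,2}  new={0,1,2}  stable
  step 5. node 1  ⊔preds={0,1,2}  new={2}  stable

Least fixpoint reached:
  node 0: {0,1,2}
  node 1: {2}
  node 2: {0,1,2}

no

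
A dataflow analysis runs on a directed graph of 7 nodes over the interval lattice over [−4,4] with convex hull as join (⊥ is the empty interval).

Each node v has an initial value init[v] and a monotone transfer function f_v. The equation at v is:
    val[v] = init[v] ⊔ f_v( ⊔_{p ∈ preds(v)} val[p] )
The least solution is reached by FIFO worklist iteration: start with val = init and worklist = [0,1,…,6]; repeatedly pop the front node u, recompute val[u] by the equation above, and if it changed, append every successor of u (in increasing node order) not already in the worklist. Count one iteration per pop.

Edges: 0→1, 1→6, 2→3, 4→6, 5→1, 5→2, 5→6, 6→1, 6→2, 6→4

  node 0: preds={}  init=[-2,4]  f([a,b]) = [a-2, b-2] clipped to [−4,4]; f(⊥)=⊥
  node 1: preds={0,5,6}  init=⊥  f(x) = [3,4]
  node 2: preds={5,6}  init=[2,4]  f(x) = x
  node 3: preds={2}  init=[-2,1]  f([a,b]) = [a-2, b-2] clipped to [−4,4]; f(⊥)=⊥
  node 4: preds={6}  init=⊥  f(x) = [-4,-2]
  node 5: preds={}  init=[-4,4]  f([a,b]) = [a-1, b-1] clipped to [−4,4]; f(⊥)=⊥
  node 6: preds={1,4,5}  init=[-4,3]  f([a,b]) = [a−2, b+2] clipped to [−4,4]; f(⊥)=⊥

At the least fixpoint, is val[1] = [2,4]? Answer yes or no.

Trace (10 dequeues):
  [1] u=0 | in ⊥ | out [-2,4] | ==
  [2] u=1 | in [-4,4] | out [3,4] | prev ⊥ | push {}
  [3] u=2 | in [-4,4] | out [-4,4] | prev [2,4] | push {}
  [4] u=3 | in [-4,4] | out [-4,2] | prev [-2,1] | push {}
  [5] u=4 | in [-4,3] | out [-4,-2] | prev ⊥ | push {}
  [6] u=5 | in ⊥ | out [-4,4] | ==
  [7] u=6 | in [-4,4] | out [-4,4] | prev [-4,3] | push {1,2,4}
  [8] u=1 | in [-4,4] | out [3,4] | ==
  [9] u=2 | in [-4,4] | out [-4,4] | ==
  [10] u=4 | in [-4,4] | out [-4,-2] | ==

Converged values:
  [0] [-2,4]
  [1] [3,4]
  [2] [-4,4]
  [3] [-4,2]
  [4] [-4,-2]
  [5] [-4,4]
  [6] [-4,4]

no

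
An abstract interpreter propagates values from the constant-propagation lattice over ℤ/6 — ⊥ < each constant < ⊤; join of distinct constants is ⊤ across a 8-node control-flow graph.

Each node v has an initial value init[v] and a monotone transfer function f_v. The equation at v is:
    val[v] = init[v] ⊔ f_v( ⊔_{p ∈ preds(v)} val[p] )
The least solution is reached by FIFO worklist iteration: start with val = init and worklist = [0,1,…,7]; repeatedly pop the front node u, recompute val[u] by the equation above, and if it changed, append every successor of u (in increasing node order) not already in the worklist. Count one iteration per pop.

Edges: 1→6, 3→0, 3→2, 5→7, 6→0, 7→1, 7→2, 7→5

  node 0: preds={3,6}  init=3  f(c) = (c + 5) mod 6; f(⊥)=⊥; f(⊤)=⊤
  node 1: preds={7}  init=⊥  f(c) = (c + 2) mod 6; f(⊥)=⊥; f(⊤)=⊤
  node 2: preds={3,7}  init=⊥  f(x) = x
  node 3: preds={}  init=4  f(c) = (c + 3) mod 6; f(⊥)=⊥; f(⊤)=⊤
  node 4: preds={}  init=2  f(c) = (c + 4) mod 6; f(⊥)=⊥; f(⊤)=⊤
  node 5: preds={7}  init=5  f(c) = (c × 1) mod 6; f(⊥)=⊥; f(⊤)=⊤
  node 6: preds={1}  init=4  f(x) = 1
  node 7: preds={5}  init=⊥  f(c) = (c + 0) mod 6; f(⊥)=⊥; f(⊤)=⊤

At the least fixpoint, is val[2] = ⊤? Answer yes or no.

yes

Iteration log — 13 steps:
  step 1. node 0  ⊔preds=4  new=3  stable
  step 2. node 1  ⊔preds=⊥  new=⊥  stable
  step 3. node 2  ⊔preds=4  new=4  old=⊥  +wl: 
  step 4. node 3  ⊔preds=⊥  new=4  stable
  step 5. node 4  ⊔preds=⊥  new=2  stable
  step 6. node 5  ⊔preds=⊥  new=5  stable
  step 7. node 6  ⊔preds=⊥  new=⊤  old=4  +wl: 0
  step 8. node 7  ⊔preds=5  new=5  old=⊥  +wl: 1,2,5
  step 9. node 0  ⊔preds=⊤  new=⊤  old=3  +wl: 
  step 10. node 1  ⊔preds=5  new=1  old=⊥  +wl: 6
  step 11. node 2  ⊔preds=⊤  new=⊤  old=4  +wl: 
  step 12. node 5  ⊔preds=5  new=5  stable
  step 13. node 6  ⊔preds=1  new=⊤  stable

Least fixpoint reached:
  node 0: ⊤
  node 1: 1
  node 2: ⊤
  node 3: 4
  node 4: 2
  node 5: 5
  node 6: ⊤
  node 7: 5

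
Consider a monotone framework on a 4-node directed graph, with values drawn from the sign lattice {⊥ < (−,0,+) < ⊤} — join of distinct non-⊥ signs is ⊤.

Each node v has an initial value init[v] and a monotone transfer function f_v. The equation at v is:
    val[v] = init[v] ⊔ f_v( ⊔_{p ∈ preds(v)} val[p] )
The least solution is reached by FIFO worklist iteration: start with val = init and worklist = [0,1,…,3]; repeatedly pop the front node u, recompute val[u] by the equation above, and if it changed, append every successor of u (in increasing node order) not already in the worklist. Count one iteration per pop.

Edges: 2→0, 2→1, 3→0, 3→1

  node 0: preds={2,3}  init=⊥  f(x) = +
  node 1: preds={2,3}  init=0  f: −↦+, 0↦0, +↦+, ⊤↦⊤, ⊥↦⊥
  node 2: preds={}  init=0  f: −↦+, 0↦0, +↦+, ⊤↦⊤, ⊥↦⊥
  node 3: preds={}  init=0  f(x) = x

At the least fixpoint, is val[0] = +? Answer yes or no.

Iteration log — 4 steps:
  step 1. node 0  ⊔preds=0  new=+  old=⊥  +wl: 
  step 2. node 1  ⊔preds=0  new=0  stable
  step 3. node 2  ⊔preds=⊥  new=0  stable
  step 4. node 3  ⊔preds=⊥  new=0  stable

Least fixpoint reached:
  node 0: +
  node 1: 0
  node 2: 0
  node 3: 0

yes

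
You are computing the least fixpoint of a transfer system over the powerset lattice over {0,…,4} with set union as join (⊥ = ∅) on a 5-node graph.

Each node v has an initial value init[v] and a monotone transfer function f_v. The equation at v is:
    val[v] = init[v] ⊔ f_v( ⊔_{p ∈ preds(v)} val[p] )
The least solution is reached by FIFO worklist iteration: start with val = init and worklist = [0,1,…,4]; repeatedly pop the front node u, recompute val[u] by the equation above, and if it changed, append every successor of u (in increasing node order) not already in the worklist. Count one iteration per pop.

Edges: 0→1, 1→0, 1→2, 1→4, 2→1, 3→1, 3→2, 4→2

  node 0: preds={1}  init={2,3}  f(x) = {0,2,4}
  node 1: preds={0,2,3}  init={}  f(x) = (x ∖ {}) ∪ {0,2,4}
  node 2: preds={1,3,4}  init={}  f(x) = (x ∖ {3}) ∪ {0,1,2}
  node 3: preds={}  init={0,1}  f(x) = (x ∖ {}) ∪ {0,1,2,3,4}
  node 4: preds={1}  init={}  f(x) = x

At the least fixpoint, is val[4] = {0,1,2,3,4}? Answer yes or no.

yes

Iteration log — 8 steps:
  step 1. node 0  ⊔preds={}  new={0,2,3,4}  old={2,3}  +wl: 
  step 2. node 1  ⊔preds={0,1,2,3,4}  new={0,1,2,3,4}  old={}  +wl: 0
  step 3. node 2  ⊔preds={0,1,2,3,4}  new={0,1,2,4}  old={}  +wl: 1
  step 4. node 3  ⊔preds={}  new={0,1,2,3,4}  old={0,1}  +wl: 2
  step 5. node 4  ⊔preds={0,1,2,3,4}  new={0,1,2,3,4}  old={}  +wl: 
  step 6. node 0  ⊔preds={0,1,2,3,4}  new={0,2,3,4}  stable
  step 7. node 1  ⊔preds={0,1,2,3,4}  new={0,1,2,3,4}  stable
  step 8. node 2  ⊔preds={0,1,2,3,4}  new={0,1,2,4}  stable

Least fixpoint reached:
  node 0: {0,2,3,4}
  node 1: {0,1,2,3,4}
  node 2: {0,1,2,4}
  node 3: {0,1,2,3,4}
  node 4: {0,1,2,3,4}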